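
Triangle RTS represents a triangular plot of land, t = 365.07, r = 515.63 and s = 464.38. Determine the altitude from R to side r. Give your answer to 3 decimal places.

318.769

Semiperimeter p = (515.63 + 365.07 + 464.38)/2 = 672.54.
Heron's formula: area = √(672.54·156.91·307.47·208.16) ≈ 82183.
The altitude from R has length 2·area/r ≈ 318.77.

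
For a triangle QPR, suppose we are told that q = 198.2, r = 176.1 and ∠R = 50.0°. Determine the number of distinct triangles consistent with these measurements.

2

q·sin R = 198.2·sin(50.0°) ≈ 151.8.
Since q sin R < r < q (151.8 < 176.1 < 198.2), two triangles exist.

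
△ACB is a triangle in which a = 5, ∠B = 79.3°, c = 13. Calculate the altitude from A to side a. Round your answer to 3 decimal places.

h_A ≈ 12.774

By the law of cosines, b² = a² + c² − 2·a·c·cos B = 169.86, so b ≈ 13.033.
Area = ½·a·c·sin B ≈ 31.935.
The altitude from A has length 2·area/a ≈ 12.774.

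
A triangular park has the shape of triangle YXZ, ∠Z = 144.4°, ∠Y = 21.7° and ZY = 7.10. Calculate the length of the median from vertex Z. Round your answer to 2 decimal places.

m_Z ≈ 3.30

The third angle is ∠X = 180° − ∠Z − ∠Y = 13.90°.
Law of sines: XZ = ZY·sin Y/sin X ≈ 10.928.
Law of sines: YX = ZY·sin Z/sin X ≈ 17.205.
Median from Z: ½√(2·XZ² + 2·ZY² − YX²) ≈ 3.3036.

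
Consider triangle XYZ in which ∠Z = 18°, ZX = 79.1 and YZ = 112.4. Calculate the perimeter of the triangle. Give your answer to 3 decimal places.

By the law of cosines, XY² = YZ² + ZX² − 2·YZ·ZX·cos Z = 1979.2, so XY ≈ 44.488.
Semiperimeter s = (112.4+79.1+44.488)/2 = 117.99.
Perimeter = 112.4 + 79.1 + 44.488 = 235.99.

perimeter ≈ 235.988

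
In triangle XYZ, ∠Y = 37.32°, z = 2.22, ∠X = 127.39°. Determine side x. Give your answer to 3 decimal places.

6.689

The third angle is ∠Z = 180° − ∠X − ∠Y = 15.29°.
Law of sines: x = z·sin X/sin Z ≈ 6.6887.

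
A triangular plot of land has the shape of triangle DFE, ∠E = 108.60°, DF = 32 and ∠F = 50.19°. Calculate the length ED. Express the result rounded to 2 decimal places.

25.94

The third angle is ∠D = 180° − ∠F − ∠E = 21.21°.
Law of sines: ED = DF·sin F/sin E ≈ 25.936.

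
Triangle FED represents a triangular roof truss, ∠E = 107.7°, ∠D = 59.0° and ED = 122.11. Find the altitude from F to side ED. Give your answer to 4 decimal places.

The third angle is ∠F = 180° − ∠E − ∠D = 13.30°.
Law of sines: DF = ED·sin E/sin F ≈ 505.67.
Law of sines: FE = ED·sin D/sin F ≈ 454.98.
Area = ½·ED·DF·sin D ≈ 26464.
The altitude from F has length 2·area/ED ≈ 433.44.

433.4447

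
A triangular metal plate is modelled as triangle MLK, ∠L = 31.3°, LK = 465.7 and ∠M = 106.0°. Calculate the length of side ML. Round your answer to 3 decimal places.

The third angle is ∠K = 180° − ∠M − ∠L = 42.70°.
Law of sines: ML = LK·sin K/sin M ≈ 328.55.

328.546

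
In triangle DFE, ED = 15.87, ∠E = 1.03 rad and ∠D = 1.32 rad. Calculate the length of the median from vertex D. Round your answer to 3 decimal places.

The third angle is ∠F = π − ∠E − ∠D = 0.792 rad.
Law of sines: FE = ED·sin D/sin F ≈ 21.608.
Law of sines: DF = ED·sin E/sin F ≈ 19.123.
Median from D: ½√(2·ED² + 2·DF² − FE²) ≈ 13.858.

13.858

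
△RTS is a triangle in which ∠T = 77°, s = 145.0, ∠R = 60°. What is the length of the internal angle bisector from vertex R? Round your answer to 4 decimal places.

The third angle is ∠S = 180° − ∠R − ∠T = 43.00°.
Law of sines: r = s·sin R/sin S ≈ 184.13.
Law of sines: t = s·sin T/sin S ≈ 207.16.
The bisector from R has length 2·t·s·cos(∠R/2)/(t+s) ≈ 147.74.

t_R ≈ 147.7392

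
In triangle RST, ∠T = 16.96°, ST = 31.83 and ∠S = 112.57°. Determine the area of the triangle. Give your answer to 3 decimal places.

area ≈ 176.914

The third angle is ∠R = 180° − ∠S − ∠T = 50.47°.
Law of sines: TR = ST·sin S/sin R ≈ 38.108.
Law of sines: RS = ST·sin T/sin R ≈ 12.038.
Area = ½·ST·TR·sin T ≈ 176.91.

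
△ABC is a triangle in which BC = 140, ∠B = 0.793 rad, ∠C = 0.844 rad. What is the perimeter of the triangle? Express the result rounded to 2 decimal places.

The third angle is ∠A = π − ∠B − ∠C = 1.505 rad.
Law of sines: CA = BC·sin B/sin A ≈ 99.964.
Law of sines: AB = BC·sin C/sin A ≈ 104.85.
Semiperimeter s = (140+99.964+104.85)/2 = 172.41.
Perimeter = 140 + 99.964 + 104.85 = 344.82.

344.82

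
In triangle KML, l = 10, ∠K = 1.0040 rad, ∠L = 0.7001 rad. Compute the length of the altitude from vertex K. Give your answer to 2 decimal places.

h_K ≈ 9.91

The third angle is ∠M = π − ∠L − ∠K = 1.4375 rad.
Law of sines: k = l·sin K/sin L ≈ 13.094.
Law of sines: m = l·sin M/sin L ≈ 15.383.
Area = ½·l·k·sin M ≈ 64.888.
The altitude from K has length 2·area/k ≈ 9.9113.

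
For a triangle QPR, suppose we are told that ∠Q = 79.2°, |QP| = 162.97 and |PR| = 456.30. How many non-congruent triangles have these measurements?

|QP|·sin Q = 162.97·sin(79.2°) ≈ 160.1.
Since |PR| ≥ |QP|, exactly one triangle exists.

1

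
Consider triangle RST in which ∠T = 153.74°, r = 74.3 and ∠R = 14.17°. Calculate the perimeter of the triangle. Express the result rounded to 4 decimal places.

perimeter ≈ 272.1583

The third angle is ∠S = 180° − ∠T − ∠R = 12.09°.
Law of sines: s = r·sin S/sin R ≈ 63.57.
Law of sines: t = r·sin T/sin R ≈ 134.29.
Semiperimeter p = (74.3+63.57+134.29)/2 = 136.08.
Perimeter = 74.3 + 63.57 + 134.29 = 272.16.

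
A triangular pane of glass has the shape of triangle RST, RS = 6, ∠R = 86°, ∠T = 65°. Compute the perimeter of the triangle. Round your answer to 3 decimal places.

perimeter ≈ 15.814

The third angle is ∠S = 180° − ∠T − ∠R = 29.00°.
Law of sines: ST = RS·sin R/sin T ≈ 6.6041.
Law of sines: TR = RS·sin S/sin T ≈ 3.2096.
Semiperimeter s = (6.6041+3.2096+6)/2 = 7.9069.
Perimeter = 6.6041 + 3.2096 + 6 = 15.814.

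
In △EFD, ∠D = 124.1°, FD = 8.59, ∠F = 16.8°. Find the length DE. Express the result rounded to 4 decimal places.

The third angle is ∠E = 180° − ∠F − ∠D = 39.10°.
Law of sines: DE = FD·sin F/sin E ≈ 3.9367.

3.9367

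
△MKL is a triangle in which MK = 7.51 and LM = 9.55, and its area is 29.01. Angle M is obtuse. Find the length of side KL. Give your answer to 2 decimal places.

15.23

From area = ½·LM·MK·sin M, we get sin M = 2·area/(LM·MK) ≈ 0.80897.
Taking the obtuse solution, ∠M ≈ 126.00°.
Law of cosines then gives KL ≈ 15.229.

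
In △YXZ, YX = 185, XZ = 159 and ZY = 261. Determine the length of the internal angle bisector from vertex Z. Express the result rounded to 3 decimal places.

182.886

By the law of cosines, cos Z = (XZ² + ZY² − YX²) / (2·XZ·ZY) ≈ 0.71299, so ∠Z ≈ 44.52°.
The bisector from Z has length 2·XZ·ZY·cos(∠Z/2)/(XZ+ZY) ≈ 182.89.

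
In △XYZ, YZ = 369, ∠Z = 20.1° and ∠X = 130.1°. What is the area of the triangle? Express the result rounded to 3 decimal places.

15200.860

The third angle is ∠Y = 180° − ∠Z − ∠X = 29.80°.
Law of sines: ZX = YZ·sin Y/sin X ≈ 239.74.
Law of sines: XY = YZ·sin Z/sin X ≈ 165.78.
Area = ½·YZ·ZX·sin Z ≈ 15201.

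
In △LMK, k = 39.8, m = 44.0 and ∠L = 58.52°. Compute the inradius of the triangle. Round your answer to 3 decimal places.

By the law of cosines, l² = m² + k² − 2·m·k·cos L = 1691.1, so l ≈ 41.123.
Area = ½·m·k·sin L ≈ 746.73.
Semiperimeter s = (41.123+44+39.8)/2 = 62.461.
Inradius = area/s = 746.73/62.461 ≈ 11.955.

11.955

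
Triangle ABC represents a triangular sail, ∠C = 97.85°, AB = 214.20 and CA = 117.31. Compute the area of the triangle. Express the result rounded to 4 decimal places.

Law of sines: sin B = CA·sin C/AB ≈ 0.54253.
Since AB ≥ CA, only the acute value applies: ∠B ≈ 32.86°.
Then ∠A = 180° − ∠C − ∠B ≈ 49.29°.
Law of sines gives BC = AB·sin A/sin C ≈ 163.91.
Area = ½·AB·CA·sin A ≈ 9524.2.

area ≈ 9524.2271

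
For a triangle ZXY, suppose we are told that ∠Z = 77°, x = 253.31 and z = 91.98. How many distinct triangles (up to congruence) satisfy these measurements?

0

x·sin Z = 253.31·sin(77°) ≈ 246.8.
Since z = 91.98 < 246.8 = x sin Z, no triangle exists.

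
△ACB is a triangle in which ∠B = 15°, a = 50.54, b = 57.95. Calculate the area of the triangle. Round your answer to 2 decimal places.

688.52

Law of sines: sin A = a·sin B/b ≈ 0.22572.
Since b ≥ a, only the acute value applies: ∠A ≈ 13.05°.
Then ∠C = 180° − ∠B − ∠A ≈ 151.95°.
Law of sines gives c = b·sin C/sin B ≈ 105.27.
Area = ½·b·a·sin C ≈ 688.52.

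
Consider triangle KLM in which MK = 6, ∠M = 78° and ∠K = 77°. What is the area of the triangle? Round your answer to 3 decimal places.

The third angle is ∠L = 180° − ∠M − ∠K = 25.00°.
Law of sines: LM = MK·sin K/sin L ≈ 13.833.
Law of sines: KL = MK·sin M/sin L ≈ 13.887.
Area = ½·MK·LM·sin M ≈ 40.593.

area ≈ 40.593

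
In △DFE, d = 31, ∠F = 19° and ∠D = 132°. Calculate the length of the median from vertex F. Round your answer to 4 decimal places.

The third angle is ∠E = 180° − ∠D − ∠F = 29.00°.
Law of sines: f = d·sin F/sin D ≈ 13.581.
Law of sines: e = d·sin E/sin D ≈ 20.224.
Median from F: ½√(2·e² + 2·d² − f²) ≈ 25.276.

25.2762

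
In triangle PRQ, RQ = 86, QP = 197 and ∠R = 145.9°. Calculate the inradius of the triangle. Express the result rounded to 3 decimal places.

r ≈ 14.340

Law of sines: sin P = RQ·sin R/QP ≈ 0.24475.
Since QP ≥ RQ, only the acute value applies: ∠P ≈ 14.17°.
Then ∠Q = 180° − ∠R − ∠P ≈ 19.93°.
Law of sines gives PR = QP·sin Q/sin R ≈ 119.8.
Area = ½·QP·RQ·sin Q ≈ 2888.
Semiperimeter s = (86+197+119.8)/2 = 201.4.
Inradius = area/s = 2888/201.4 ≈ 14.34.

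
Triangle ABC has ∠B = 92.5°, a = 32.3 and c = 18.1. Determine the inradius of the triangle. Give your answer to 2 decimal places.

By the law of cosines, b² = c² + a² − 2·c·a·cos B = 1421.9, so b ≈ 37.708.
Area = ½·c·a·sin B ≈ 292.04.
Semiperimeter s = (32.3+37.708+18.1)/2 = 44.054.
Inradius = area/s = 292.04/44.054 ≈ 6.6291.

6.63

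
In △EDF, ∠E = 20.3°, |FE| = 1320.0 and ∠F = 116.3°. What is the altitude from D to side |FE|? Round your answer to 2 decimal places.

h_D ≈ 597.52

The third angle is ∠D = 180° − ∠F − ∠E = 43.40°.
Law of sines: |DF| = |FE|·sin E/sin D ≈ 666.52.
Law of sines: |ED| = |FE|·sin F/sin D ≈ 1722.3.
Area = ½·|FE|·|DF|·sin F ≈ 3.9437e+05.
The altitude from D has length 2·area/|FE| ≈ 597.52.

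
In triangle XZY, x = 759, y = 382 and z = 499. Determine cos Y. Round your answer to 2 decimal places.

0.90

By the law of cosines, cos Y = (x² + z² − y²) / (2·x·z) ≈ 0.89660, so ∠Y ≈ 26.29°.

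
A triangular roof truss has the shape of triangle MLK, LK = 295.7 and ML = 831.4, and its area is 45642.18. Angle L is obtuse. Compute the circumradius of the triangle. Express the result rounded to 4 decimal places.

From area = ½·ML·LK·sin L, we get sin L = 2·area/(ML·LK) ≈ 0.37131.
Taking the obtuse solution, ∠L ≈ 158.20°.
Law of cosines then gives KM ≈ 1111.4.
Circumradius = KM/(2 sin L) ≈ 1496.6.

R ≈ 1496.5946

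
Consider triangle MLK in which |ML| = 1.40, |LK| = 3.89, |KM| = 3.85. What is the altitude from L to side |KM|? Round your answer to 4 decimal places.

Semiperimeter s = (3.89 + 3.85 + 1.4)/2 = 4.57.
Heron's formula: area = √(4.57·0.68·0.72·3.17) ≈ 2.6632.
The altitude from L has length 2·area/|KM| ≈ 1.3835.

h_L ≈ 1.3835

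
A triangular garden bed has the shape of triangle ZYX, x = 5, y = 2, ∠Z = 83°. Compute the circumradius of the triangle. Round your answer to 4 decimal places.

By the law of cosines, z² = y² + x² − 2·y·x·cos Z = 26.563, so z ≈ 5.1539.
Area = ½·y·x·sin Z ≈ 4.9627.
Circumradius = z/(2 sin Z) ≈ 2.5963.

2.5963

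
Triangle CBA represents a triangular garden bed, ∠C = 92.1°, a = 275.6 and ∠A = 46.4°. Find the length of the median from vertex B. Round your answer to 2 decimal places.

m_B ≈ 307.25

The third angle is ∠B = 180° − ∠A − ∠C = 41.50°.
Law of sines: c = a·sin C/sin A ≈ 380.32.
Law of sines: b = a·sin B/sin A ≈ 252.18.
Median from B: ½√(2·a² + 2·c² − b²) ≈ 307.25.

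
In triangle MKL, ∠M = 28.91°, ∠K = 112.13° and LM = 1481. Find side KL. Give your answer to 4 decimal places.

772.9063

The third angle is ∠L = 180° − ∠M − ∠K = 38.96°.
Law of sines: KL = LM·sin M/sin K ≈ 772.91.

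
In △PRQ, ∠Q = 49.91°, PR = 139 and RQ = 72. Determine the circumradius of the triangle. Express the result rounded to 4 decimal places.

Law of sines: sin P = RQ·sin Q/PR ≈ 0.39628.
Since PR ≥ RQ, only the acute value applies: ∠P ≈ 23.35°.
Then ∠R = 180° − ∠Q − ∠P ≈ 106.74°.
Law of sines gives QP = PR·sin R/sin Q ≈ 173.99.
Circumradius = PR/(2 sin Q) ≈ 90.846.

90.8457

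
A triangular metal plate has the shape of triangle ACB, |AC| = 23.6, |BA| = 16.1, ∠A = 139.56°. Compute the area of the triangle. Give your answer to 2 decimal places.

Area = ½·|BA|·|AC|·sin A ≈ 123.23.

123.23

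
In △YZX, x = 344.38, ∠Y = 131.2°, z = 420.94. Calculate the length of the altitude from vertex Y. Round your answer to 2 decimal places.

By the law of cosines, y² = z² + x² − 2·z·x·cos Y = 4.8676e+05, so y ≈ 697.68.
Area = ½·z·x·sin Y ≈ 54536.
The altitude from Y has length 2·area/y ≈ 156.34.

156.34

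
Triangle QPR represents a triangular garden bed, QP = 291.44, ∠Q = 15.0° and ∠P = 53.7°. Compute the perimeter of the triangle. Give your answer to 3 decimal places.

The third angle is ∠R = 180° − ∠Q − ∠P = 111.30°.
Law of sines: PR = QP·sin Q/sin R ≈ 80.961.
Law of sines: RQ = QP·sin P/sin R ≈ 252.1.
Semiperimeter s = (80.961+252.1+291.44)/2 = 312.25.
Perimeter = 80.961 + 252.1 + 291.44 = 624.5.

624.501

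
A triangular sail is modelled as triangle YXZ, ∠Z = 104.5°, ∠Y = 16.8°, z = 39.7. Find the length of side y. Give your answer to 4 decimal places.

11.8521

The third angle is ∠X = 180° − ∠Z − ∠Y = 58.70°.
Law of sines: y = z·sin Y/sin Z ≈ 11.852.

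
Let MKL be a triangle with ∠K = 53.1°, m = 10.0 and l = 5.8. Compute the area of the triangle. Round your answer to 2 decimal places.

Area = ½·l·m·sin K ≈ 23.191.

23.19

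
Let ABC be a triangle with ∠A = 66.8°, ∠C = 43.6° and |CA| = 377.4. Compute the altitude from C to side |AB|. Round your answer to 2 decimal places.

346.88

The third angle is ∠B = 180° − ∠C − ∠A = 69.60°.
Law of sines: |BC| = |CA|·sin A/sin B ≈ 370.09.
Law of sines: |AB| = |CA|·sin C/sin B ≈ 277.68.
Area = ½·|CA|·|BC|·sin C ≈ 48161.
The altitude from C has length 2·area/|AB| ≈ 346.88.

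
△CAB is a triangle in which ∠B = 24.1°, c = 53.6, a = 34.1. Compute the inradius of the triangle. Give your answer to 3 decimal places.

By the law of cosines, b² = c² + a² − 2·c·a·cos B = 698.89, so b ≈ 26.436.
Area = ½·c·a·sin B ≈ 373.17.
Semiperimeter s = (53.6+34.1+26.436)/2 = 57.068.
Inradius = area/s = 373.17/57.068 ≈ 6.5389.

r ≈ 6.539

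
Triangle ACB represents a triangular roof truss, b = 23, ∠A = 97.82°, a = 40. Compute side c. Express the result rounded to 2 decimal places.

29.75

Law of sines: sin B = b·sin A/a ≈ 0.56965.
Since a ≥ b, only the acute value applies: ∠B ≈ 34.73°.
Then ∠C = 180° − ∠A − ∠B ≈ 47.45°.
Law of sines gives c = a·sin C/sin A ≈ 29.746.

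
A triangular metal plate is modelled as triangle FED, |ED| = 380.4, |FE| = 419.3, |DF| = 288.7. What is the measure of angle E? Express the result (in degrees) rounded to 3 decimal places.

By the law of cosines, cos E = (|FE|² + |ED|² − |DF|²) / (2·|FE|·|ED|) ≈ 0.74347, so ∠E ≈ 41.97°.

41.972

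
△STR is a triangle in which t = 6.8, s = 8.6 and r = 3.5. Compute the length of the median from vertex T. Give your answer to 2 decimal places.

Median from T: ½√(2·r² + 2·s² − t²) ≈ 5.6165.

5.62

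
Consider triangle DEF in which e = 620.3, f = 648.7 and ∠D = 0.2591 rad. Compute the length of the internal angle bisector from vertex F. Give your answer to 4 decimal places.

By the law of cosines, d² = e² + f² − 2·e·f·cos D = 27669, so d ≈ 166.34.
Law of cosines again: cos F = (d² + e² − f²)/(2·d·e) ≈ -0.04056, so ∠F ≈ 1.6114 rad.
The bisector from F has length 2·d·e·cos(∠F/2)/(d+e) ≈ 181.7.

t_F ≈ 181.6969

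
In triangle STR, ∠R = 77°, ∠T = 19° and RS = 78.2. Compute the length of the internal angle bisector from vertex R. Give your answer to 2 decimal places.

The third angle is ∠S = 180° − ∠T − ∠R = 84.00°.
Law of sines: TR = RS·sin S/sin T ≈ 238.88.
Law of sines: ST = RS·sin R/sin T ≈ 234.04.
The bisector from R has length 2·TR·RS·cos(∠R/2)/(TR+RS) ≈ 92.213.

t_R ≈ 92.21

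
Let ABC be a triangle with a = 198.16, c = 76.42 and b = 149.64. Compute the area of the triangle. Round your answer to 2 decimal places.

5008.15

Semiperimeter s = (198.16 + 149.64 + 76.42)/2 = 212.11.
Heron's formula: area = √(212.11·13.95·62.47·135.69) ≈ 5008.2.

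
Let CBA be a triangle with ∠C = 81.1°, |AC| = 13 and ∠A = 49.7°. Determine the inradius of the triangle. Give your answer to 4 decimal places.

The third angle is ∠B = 180° − ∠A − ∠C = 49.20°.
Law of sines: |BA| = |AC|·sin C/sin B ≈ 16.966.
Law of sines: |CB| = |AC|·sin A/sin B ≈ 13.097.
Area = ½·|AC|·|BA|·sin A ≈ 84.108.
Semiperimeter s = (16.966+13+13.097)/2 = 21.532.
Inradius = area/s = 84.108/21.532 ≈ 3.9062.

3.9062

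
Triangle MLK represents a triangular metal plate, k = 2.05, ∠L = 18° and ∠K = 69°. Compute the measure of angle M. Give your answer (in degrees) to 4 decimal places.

∠M ≈ 93.0000°

The third angle is ∠M = 180° − ∠L − ∠K = 93.00°.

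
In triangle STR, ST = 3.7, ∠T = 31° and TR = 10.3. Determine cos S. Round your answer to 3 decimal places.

cos S ≈ -0.695

By the law of cosines, RS² = ST² + TR² − 2·ST·TR·cos T = 54.447, so RS ≈ 7.3788.
Law of cosines again: cos S = (RS² + ST² − TR²)/(2·RS·ST) ≈ -0.69508, so ∠S ≈ 134.03°.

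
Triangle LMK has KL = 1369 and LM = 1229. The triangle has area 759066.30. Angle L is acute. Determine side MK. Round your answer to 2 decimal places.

From area = ½·KL·LM·sin L, we get sin L = 2·area/(KL·LM) ≈ 0.90231.
Taking the acute solution, ∠L ≈ 64.46°.
Law of cosines then gives MK ≈ 1390.7.

1390.67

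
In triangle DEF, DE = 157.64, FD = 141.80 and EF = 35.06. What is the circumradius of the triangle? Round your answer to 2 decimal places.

By the law of cosines, cos D = (FD² + DE² − EF²) / (2·FD·DE) ≈ 0.97812, so ∠D ≈ 12.01°.
Circumradius = EF/(2 sin D) ≈ 84.257.

R ≈ 84.26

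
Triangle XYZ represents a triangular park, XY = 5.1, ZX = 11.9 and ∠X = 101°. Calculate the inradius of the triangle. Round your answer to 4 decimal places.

1.9335

By the law of cosines, YZ² = ZX² + XY² − 2·ZX·XY·cos X = 190.78, so YZ ≈ 13.812.
Area = ½·ZX·XY·sin X ≈ 29.787.
Semiperimeter s = (13.812+11.9+5.1)/2 = 15.406.
Inradius = area/s = 29.787/15.406 ≈ 1.9335.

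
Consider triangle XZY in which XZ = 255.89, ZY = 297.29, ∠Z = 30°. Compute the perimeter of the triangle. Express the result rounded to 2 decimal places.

701.83

By the law of cosines, YX² = XZ² + ZY² − 2·XZ·ZY·cos Z = 22098, so YX ≈ 148.65.
Semiperimeter s = (297.29+148.65+255.89)/2 = 350.92.
Perimeter = 297.29 + 148.65 + 255.89 = 701.83.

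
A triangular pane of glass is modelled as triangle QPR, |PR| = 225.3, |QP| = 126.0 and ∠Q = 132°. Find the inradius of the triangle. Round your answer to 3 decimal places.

Law of sines: sin R = |QP|·sin Q/|PR| ≈ 0.41561.
Since |PR| ≥ |QP|, only the acute value applies: ∠R ≈ 24.56°.
Then ∠P = 180° − ∠Q − ∠R ≈ 23.44°.
Law of sines gives |RQ| = |PR|·sin P/sin Q ≈ 120.61.
Area = ½·|PR|·|QP|·sin P ≈ 5646.7.
Semiperimeter s = (225.3+120.61+126)/2 = 235.95.
Inradius = area/s = 5646.7/235.95 ≈ 23.931.

r ≈ 23.931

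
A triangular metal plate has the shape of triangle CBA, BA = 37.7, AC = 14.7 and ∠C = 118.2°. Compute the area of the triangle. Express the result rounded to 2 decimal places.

area ≈ 184.34

Law of sines: sin B = AC·sin C/BA ≈ 0.34364.
Since BA ≥ AC, only the acute value applies: ∠B ≈ 20.10°.
Then ∠A = 180° − ∠C − ∠B ≈ 41.70°.
Law of sines gives CB = BA·sin A/sin C ≈ 28.458.
Area = ½·BA·AC·sin A ≈ 184.34.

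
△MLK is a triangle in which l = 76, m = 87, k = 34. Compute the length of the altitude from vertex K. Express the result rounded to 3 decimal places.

h_K ≈ 75.420

Semiperimeter s = (87 + 76 + 34)/2 = 98.5.
Heron's formula: area = √(98.5·11.5·22.5·64.5) ≈ 1282.1.
The altitude from K has length 2·area/k ≈ 75.42.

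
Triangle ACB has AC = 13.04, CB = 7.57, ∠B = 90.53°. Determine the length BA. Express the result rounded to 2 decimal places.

10.55

Law of sines: sin A = CB·sin B/AC ≈ 0.58050.
Since AC ≥ CB, only the acute value applies: ∠A ≈ 35.49°.
Then ∠C = 180° − ∠B − ∠A ≈ 53.98°.
Law of sines gives BA = AC·sin C/sin B ≈ 10.548.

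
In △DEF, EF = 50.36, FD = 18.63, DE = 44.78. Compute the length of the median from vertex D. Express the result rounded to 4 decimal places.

m_D ≈ 23.2837

Median from D: ½√(2·FD² + 2·DE² − EF²) ≈ 23.284.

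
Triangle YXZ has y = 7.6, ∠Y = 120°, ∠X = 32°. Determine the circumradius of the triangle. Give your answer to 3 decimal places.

4.388

The third angle is ∠Z = 180° − ∠Y − ∠X = 28.00°.
Law of sines: x = y·sin X/sin Y ≈ 4.6504.
Law of sines: z = y·sin Z/sin Y ≈ 4.12.
Circumradius = y/(2 sin Y) ≈ 4.3879.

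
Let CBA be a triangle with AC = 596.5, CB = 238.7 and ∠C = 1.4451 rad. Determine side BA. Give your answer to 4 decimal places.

614.0763

By the law of cosines, BA² = AC² + CB² − 2·AC·CB·cos C = 3.7709e+05, so BA ≈ 614.08.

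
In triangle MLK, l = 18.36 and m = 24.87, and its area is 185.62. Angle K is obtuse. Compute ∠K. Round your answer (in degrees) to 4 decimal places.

From area = ½·m·l·sin K, we get sin K = 2·area/(m·l) ≈ 0.81303.
Taking the obtuse solution, ∠K ≈ 125.61°.

∠K ≈ 125.6070°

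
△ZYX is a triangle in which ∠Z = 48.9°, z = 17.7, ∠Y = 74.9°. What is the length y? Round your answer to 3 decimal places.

The third angle is ∠X = 180° − ∠Z − ∠Y = 56.20°.
Law of sines: y = z·sin Y/sin Z ≈ 22.677.

22.677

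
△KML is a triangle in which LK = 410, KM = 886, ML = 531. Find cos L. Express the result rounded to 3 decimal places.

-0.769

By the law of cosines, cos L = (ML² + LK² − KM²) / (2·ML·LK) ≈ -0.76922, so ∠L ≈ 140.28°.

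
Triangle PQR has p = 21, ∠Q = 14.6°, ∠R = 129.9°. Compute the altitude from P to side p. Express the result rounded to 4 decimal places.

The third angle is ∠P = 180° − ∠Q − ∠R = 35.50°.
Law of sines: q = p·sin Q/sin P ≈ 9.1156.
Law of sines: r = p·sin R/sin P ≈ 27.743.
Area = ½·p·q·sin R ≈ 73.428.
The altitude from P has length 2·area/p ≈ 6.9932.

6.9932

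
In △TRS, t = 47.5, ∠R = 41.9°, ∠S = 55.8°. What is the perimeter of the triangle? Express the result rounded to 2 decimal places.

perimeter ≈ 119.15

The third angle is ∠T = 180° − ∠R − ∠S = 82.30°.
Law of sines: r = t·sin R/sin T ≈ 32.011.
Law of sines: s = t·sin S/sin T ≈ 39.644.
Semiperimeter p = (47.5+32.011+39.644)/2 = 59.577.
Perimeter = 47.5 + 32.011 + 39.644 = 119.15.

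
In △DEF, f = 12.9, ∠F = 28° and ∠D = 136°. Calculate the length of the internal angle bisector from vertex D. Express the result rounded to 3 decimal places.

The third angle is ∠E = 180° − ∠F − ∠D = 16.00°.
Law of sines: d = f·sin D/sin F ≈ 19.088.
Law of sines: e = f·sin E/sin F ≈ 7.5739.
The bisector from D has length 2·e·f·cos(∠D/2)/(e+f) ≈ 3.5753.

3.575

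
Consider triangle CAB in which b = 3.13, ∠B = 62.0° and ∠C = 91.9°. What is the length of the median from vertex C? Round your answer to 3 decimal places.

The third angle is ∠A = 180° − ∠B − ∠C = 26.10°.
Law of sines: c = b·sin C/sin B ≈ 3.543.
Law of sines: a = b·sin A/sin B ≈ 1.5596.
Median from C: ½√(2·a² + 2·b² − c²) ≈ 1.7252.

1.725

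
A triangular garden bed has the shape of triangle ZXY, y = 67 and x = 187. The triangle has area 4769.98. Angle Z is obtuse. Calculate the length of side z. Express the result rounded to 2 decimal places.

From area = ½·x·y·sin Z, we get sin Z = 2·area/(x·y) ≈ 0.76143.
Taking the obtuse solution, ∠Z ≈ 130.41°.
Law of cosines then gives z ≈ 236.01.

236.01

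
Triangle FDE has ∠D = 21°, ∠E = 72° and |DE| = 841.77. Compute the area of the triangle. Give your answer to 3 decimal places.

The third angle is ∠F = 180° − ∠D − ∠E = 87.00°.
Law of sines: |EF| = |DE|·sin D/sin F ≈ 302.08.
Law of sines: |FD| = |DE|·sin E/sin F ≈ 801.67.
Area = ½·|DE|·|EF|·sin E ≈ 1.2092e+05.

area ≈ 120917.170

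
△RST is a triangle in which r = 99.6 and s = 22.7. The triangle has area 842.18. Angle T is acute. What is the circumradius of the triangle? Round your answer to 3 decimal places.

From area = ½·r·s·sin T, we get sin T = 2·area/(r·s) ≈ 0.74499.
Taking the acute solution, ∠T ≈ 48.16°.
Law of cosines then gives t ≈ 86.134.
Circumradius = t/(2 sin T) ≈ 57.809.

57.809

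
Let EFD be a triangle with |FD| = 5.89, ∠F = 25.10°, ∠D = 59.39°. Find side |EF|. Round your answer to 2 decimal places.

The third angle is ∠E = 180° − ∠F − ∠D = 95.51°.
Law of sines: |EF| = |FD|·sin D/sin E ≈ 5.0928.

5.09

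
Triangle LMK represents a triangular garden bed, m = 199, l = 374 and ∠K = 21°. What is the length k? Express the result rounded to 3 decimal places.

By the law of cosines, k² = l² + m² − 2·l·m·cos K = 40512, so k ≈ 201.28.

201.275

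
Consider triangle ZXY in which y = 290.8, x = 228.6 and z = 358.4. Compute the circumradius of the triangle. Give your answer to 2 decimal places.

By the law of cosines, cos Z = (x² + y² − z²) / (2·x·y) ≈ 0.06297, so ∠Z ≈ 86.39°.
Circumradius = z/(2 sin Z) ≈ 179.56.

179.56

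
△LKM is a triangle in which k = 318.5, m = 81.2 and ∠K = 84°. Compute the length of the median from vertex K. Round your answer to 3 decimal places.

Law of sines: sin M = m·sin K/k ≈ 0.25355.
Since k ≥ m, only the acute value applies: ∠M ≈ 14.69°.
Then ∠L = 180° − ∠K − ∠M ≈ 81.31°.
Law of sines gives l = k·sin L/sin K ≈ 316.58.
Median from K: ½√(2·m² + 2·l² − k²) ≈ 167.47.

m_K ≈ 167.474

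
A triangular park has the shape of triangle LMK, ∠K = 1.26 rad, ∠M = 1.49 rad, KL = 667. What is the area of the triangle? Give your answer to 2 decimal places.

The third angle is ∠L = π − ∠M − ∠K = 0.392 rad.
Law of sines: MK = KL·sin L/sin M ≈ 255.4.
Law of sines: LM = KL·sin K/sin M ≈ 637.12.
Area = ½·KL·MK·sin K ≈ 81095.

area ≈ 81095.49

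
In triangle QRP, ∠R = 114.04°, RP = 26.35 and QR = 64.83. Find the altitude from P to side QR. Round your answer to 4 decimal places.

By the law of cosines, PQ² = QR² + RP² − 2·QR·RP·cos R = 6289.1, so PQ ≈ 79.304.
Area = ½·QR·RP·sin R ≈ 780.05.
The altitude from P has length 2·area/QR ≈ 24.064.

h_P ≈ 24.0644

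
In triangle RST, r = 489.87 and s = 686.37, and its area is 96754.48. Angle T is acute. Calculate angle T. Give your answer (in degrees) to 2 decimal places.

∠T ≈ 35.14°

From area = ½·r·s·sin T, we get sin T = 2·area/(r·s) ≈ 0.57552.
Taking the acute solution, ∠T ≈ 35.14°.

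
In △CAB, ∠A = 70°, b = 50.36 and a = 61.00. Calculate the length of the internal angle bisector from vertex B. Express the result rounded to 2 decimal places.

52.59

Law of sines: sin B = b·sin A/a ≈ 0.77579.
Since a ≥ b, only the acute value applies: ∠B ≈ 50.88°.
Then ∠C = 180° − ∠A − ∠B ≈ 59.12°.
Law of sines gives c = a·sin C/sin A ≈ 55.715.
The bisector from B has length 2·c·a·cos(∠B/2)/(c+a) ≈ 52.592.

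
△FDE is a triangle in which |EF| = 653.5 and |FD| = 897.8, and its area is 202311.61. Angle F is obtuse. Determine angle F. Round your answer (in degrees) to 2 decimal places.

136.40

From area = ½·|EF|·|FD|·sin F, we get sin F = 2·area/(|EF|·|FD|) ≈ 0.68965.
Taking the obtuse solution, ∠F ≈ 136.40°.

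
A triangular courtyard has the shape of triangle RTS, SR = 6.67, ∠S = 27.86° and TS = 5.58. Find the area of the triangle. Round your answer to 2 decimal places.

Area = ½·TS·SR·sin S ≈ 8.6964.

8.70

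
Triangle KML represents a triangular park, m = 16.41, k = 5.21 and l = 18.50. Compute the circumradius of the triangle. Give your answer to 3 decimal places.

9.601

By the law of cosines, cos K = (m² + l² − k²) / (2·m·l) ≈ 0.96249, so ∠K ≈ 15.74°.
Circumradius = k/(2 sin K) ≈ 9.6011.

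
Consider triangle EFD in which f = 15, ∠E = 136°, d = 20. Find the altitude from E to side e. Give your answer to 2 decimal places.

6.41

By the law of cosines, e² = f² + d² − 2·f·d·cos E = 1056.6, so e ≈ 32.505.
Area = ½·f·d·sin E ≈ 104.2.
The altitude from E has length 2·area/e ≈ 6.4112.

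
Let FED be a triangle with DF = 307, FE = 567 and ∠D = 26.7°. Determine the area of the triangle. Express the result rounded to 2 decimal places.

area ≈ 56847.52

Law of sines: sin E = DF·sin D/FE ≈ 0.24328.
Since FE ≥ DF, only the acute value applies: ∠E ≈ 14.08°.
Then ∠F = 180° − ∠D − ∠E ≈ 139.22°.
Law of sines gives ED = FE·sin F/sin D ≈ 824.23.
Area = ½·FE·DF·sin F ≈ 56848.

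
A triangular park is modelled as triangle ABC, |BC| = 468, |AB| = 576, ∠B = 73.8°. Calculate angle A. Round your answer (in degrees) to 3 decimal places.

By the law of cosines, |CA|² = |AB|² + |BC|² − 2·|AB|·|BC|·cos B = 4.0039e+05, so |CA| ≈ 632.76.
Law of cosines again: cos A = (|CA|² + |AB|² − |BC|²)/(2·|CA|·|AB|) ≈ 0.70395, so ∠A ≈ 45.26°.

∠A ≈ 45.255°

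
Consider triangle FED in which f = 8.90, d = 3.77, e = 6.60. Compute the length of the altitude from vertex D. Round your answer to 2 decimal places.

h_D ≈ 5.96

Semiperimeter s = (8.9 + 6.6 + 3.77)/2 = 9.635.
Heron's formula: area = √(9.635·0.735·3.035·5.865) ≈ 11.227.
The altitude from D has length 2·area/d ≈ 5.9562.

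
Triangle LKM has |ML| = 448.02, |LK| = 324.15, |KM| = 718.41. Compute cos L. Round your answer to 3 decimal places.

cos L ≈ -0.724

By the law of cosines, cos L = (|ML|² + |LK|² − |KM|²) / (2·|ML|·|LK|) ≈ -0.72411, so ∠L ≈ 136.39°.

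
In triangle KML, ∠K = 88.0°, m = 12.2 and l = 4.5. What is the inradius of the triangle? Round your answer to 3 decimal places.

By the law of cosines, k² = m² + l² − 2·m·l·cos K = 165.26, so k ≈ 12.855.
Area = ½·m·l·sin K ≈ 27.433.
Semiperimeter s = (12.855+12.2+4.5)/2 = 14.778.
Inradius = area/s = 27.433/14.778 ≈ 1.8564.

r ≈ 1.856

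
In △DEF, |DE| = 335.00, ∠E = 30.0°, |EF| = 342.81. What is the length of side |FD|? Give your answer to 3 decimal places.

175.592

By the law of cosines, |FD|² = |DE|² + |EF|² − 2·|DE|·|EF|·cos E = 30833, so |FD| ≈ 175.59.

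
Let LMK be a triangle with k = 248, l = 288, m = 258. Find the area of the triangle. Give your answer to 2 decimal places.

29937.05

Semiperimeter s = (288 + 258 + 248)/2 = 397.
Heron's formula: area = √(397·109·139·149) ≈ 29937.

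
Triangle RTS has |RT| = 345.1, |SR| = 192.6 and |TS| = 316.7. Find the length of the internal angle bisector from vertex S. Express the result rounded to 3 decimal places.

t_S ≈ 181.633

By the law of cosines, cos S = (|TS|² + |SR|² − |RT|²) / (2·|TS|·|SR|) ≈ 0.15001, so ∠S ≈ 81.37°.
The bisector from S has length 2·|TS|·|SR|·cos(∠S/2)/(|TS|+|SR|) ≈ 181.63.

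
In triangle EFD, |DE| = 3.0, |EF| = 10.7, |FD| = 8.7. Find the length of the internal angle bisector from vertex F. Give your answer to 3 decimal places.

By the law of cosines, cos F = (|EF|² + |FD|² − |DE|²) / (2·|EF|·|FD|) ≈ 0.97314, so ∠F ≈ 13.31°.
The bisector from F has length 2·|EF|·|FD|·cos(∠F/2)/(|EF|+|FD|) ≈ 9.5323.

t_F ≈ 9.532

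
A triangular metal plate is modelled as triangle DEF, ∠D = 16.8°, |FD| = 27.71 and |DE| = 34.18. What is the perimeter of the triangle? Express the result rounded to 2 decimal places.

By the law of cosines, |EF|² = |FD|² + |DE|² − 2·|FD|·|DE|·cos D = 122.71, so |EF| ≈ 11.077.
Semiperimeter s = (11.077+27.71+34.18)/2 = 36.484.
Perimeter = 11.077 + 27.71 + 34.18 = 72.967.

perimeter ≈ 72.97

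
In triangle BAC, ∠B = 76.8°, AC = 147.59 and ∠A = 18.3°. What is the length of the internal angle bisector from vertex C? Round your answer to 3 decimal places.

The third angle is ∠C = 180° − ∠B − ∠A = 84.90°.
Law of sines: CB = AC·sin A/sin B ≈ 47.6.
Law of sines: BA = AC·sin C/sin B ≈ 151.
The bisector from C has length 2·AC·CB·cos(∠C/2)/(AC+CB) ≈ 53.114.

53.114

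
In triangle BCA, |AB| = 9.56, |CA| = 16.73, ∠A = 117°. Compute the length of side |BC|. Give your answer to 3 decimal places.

By the law of cosines, |BC|² = |CA|² + |AB|² − 2·|CA|·|AB|·cos A = 516.51, so |BC| ≈ 22.727.

22.727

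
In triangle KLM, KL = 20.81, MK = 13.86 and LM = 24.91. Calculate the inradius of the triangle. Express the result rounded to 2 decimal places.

r ≈ 4.84

Semiperimeter s = (24.91 + 13.86 + 20.81)/2 = 29.79.
Heron's formula: area = √(29.79·4.88·15.93·8.98) ≈ 144.21.
Inradius = area/s = 144.21/29.79 ≈ 4.8408.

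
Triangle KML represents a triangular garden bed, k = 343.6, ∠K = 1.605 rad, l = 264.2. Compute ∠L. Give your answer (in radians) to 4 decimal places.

0.8764

Law of sines: sin L = l·sin K/k ≈ 0.76847.
Since k ≥ l, only the acute value applies: ∠L ≈ 0.876 rad.
Then ∠M = π − ∠K − ∠L ≈ 0.660 rad.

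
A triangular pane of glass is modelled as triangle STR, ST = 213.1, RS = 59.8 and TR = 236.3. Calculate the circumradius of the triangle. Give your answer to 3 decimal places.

By the law of cosines, cos S = (RS² + ST² − TR²) / (2·RS·ST) ≈ -0.26877, so ∠S ≈ 105.59°.
Circumradius = TR/(2 sin S) ≈ 122.66.

122.663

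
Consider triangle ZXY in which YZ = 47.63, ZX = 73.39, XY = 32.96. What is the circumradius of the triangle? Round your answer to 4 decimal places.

48.1198

By the law of cosines, cos Z = (YZ² + ZX² − XY²) / (2·YZ·ZX) ≈ 0.93953, so ∠Z ≈ 0.350 rad.
Circumradius = XY/(2 sin Z) ≈ 48.12.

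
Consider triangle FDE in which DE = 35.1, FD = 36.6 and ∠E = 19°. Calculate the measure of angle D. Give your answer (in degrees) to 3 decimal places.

∠D ≈ 142.807°

Law of sines: sin F = DE·sin E/FD ≈ 0.31223.
Since FD ≥ DE, only the acute value applies: ∠F ≈ 18.19°.
Then ∠D = 180° − ∠E − ∠F ≈ 142.81°.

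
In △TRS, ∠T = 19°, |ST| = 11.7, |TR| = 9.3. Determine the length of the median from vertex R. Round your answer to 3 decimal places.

By the law of cosines, |RS|² = |ST|² + |TR|² − 2·|ST|·|TR|·cos T = 17.616, so |RS| ≈ 4.1972.
Median from R: ½√(2·|TR|² + 2·|RS|² − |ST|²) ≈ 4.2226.

m_R ≈ 4.223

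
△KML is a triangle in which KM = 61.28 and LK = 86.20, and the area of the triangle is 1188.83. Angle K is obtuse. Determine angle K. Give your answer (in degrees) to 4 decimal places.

153.2489

From area = ½·LK·KM·sin K, we get sin K = 2·area/(LK·KM) ≈ 0.45012.
Taking the obtuse solution, ∠K ≈ 153.25°.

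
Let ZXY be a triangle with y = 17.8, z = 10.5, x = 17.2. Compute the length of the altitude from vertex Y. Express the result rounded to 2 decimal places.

9.83

Semiperimeter s = (10.5 + 17.2 + 17.8)/2 = 22.75.
Heron's formula: area = √(22.75·12.25·5.55·4.95) ≈ 87.5.
The altitude from Y has length 2·area/y ≈ 9.8315.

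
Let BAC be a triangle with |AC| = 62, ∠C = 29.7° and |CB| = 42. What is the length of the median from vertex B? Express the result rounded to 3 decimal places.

By the law of cosines, |BA|² = |AC|² + |CB|² − 2·|AC|·|CB|·cos C = 1084.2, so |BA| ≈ 32.927.
Median from B: ½√(2·|CB|² + 2·|BA|² − |AC|²) ≈ 21.519.

21.519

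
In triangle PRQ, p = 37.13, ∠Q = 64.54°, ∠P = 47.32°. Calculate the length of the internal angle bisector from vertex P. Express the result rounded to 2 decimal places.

The third angle is ∠R = 180° − ∠Q − ∠P = 68.14°.
Law of sines: r = p·sin R/sin P ≈ 46.875.
Law of sines: q = p·sin Q/sin P ≈ 45.602.
The bisector from P has length 2·r·q·cos(∠P/2)/(r+q) ≈ 42.344.

t_P ≈ 42.34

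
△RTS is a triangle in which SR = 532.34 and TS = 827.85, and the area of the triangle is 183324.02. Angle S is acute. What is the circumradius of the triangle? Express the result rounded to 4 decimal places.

416.2456

From area = ½·TS·SR·sin S, we get sin S = 2·area/(TS·SR) ≈ 0.83197.
Taking the acute solution, ∠S ≈ 56.30°.
Law of cosines then gives RT ≈ 692.61.
Circumradius = RT/(2 sin S) ≈ 416.25.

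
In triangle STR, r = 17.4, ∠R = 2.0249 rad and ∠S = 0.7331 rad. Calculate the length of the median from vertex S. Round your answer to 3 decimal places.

11.648

The third angle is ∠T = π − ∠R − ∠S = 0.3836 rad.
Law of sines: s = r·sin S/sin R ≈ 12.957.
Law of sines: t = r·sin T/sin R ≈ 7.2464.
Median from S: ½√(2·t² + 2·r² − s²) ≈ 11.648.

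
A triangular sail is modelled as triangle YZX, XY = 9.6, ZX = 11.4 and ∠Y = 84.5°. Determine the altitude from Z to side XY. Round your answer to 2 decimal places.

h_Z ≈ 7.10

Law of sines: sin Z = XY·sin Y/ZX ≈ 0.83823.
Since ZX ≥ XY, only the acute value applies: ∠Z ≈ 56.95°.
Then ∠X = 180° − ∠Y − ∠Z ≈ 38.55°.
Law of sines gives YZ = ZX·sin X/sin Y ≈ 7.1368.
Area = ½·ZX·XY·sin X ≈ 34.099.
The altitude from Z has length 2·area/XY ≈ 7.1039.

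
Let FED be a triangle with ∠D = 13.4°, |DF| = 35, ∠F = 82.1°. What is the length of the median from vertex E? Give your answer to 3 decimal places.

The third angle is ∠E = 180° − ∠D − ∠F = 84.50°.
Law of sines: |ED| = |DF|·sin F/sin E ≈ 34.828.
Law of sines: |FE| = |DF|·sin D/sin E ≈ 8.1487.
Median from E: ½√(2·|FE|² + 2·|ED|² − |DF|²) ≈ 18.261.

m_E ≈ 18.261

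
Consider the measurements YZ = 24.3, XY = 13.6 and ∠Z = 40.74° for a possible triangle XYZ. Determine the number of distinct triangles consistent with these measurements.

YZ·sin Z = 24.3·sin(40.74°) ≈ 15.86.
Since XY = 13.6 < 15.86 = YZ sin Z, no triangle exists.

0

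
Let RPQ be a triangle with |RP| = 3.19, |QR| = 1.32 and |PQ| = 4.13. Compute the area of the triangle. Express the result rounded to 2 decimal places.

Semiperimeter s = (4.13 + 1.32 + 3.19)/2 = 4.32.
Heron's formula: area = √(4.32·0.19·3·1.13) ≈ 1.6681.

1.67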